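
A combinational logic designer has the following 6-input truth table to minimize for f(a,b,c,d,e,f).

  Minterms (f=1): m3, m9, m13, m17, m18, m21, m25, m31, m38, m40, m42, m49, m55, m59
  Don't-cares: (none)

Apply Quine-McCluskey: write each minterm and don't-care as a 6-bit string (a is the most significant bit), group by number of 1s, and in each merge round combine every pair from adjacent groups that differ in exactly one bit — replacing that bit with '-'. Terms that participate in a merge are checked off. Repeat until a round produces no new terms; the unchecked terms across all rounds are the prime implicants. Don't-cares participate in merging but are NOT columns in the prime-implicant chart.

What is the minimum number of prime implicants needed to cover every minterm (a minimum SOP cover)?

[col 0] 000011, 001001*, 001101*, 010001*, 010010, 010101*, 011001*, 011111, 100110, 101000*, 101010*, 110001*, 110111, 111011
[col 1] -10001, 0-1001, 001-01, 01-001, 010-01, 1010-0
Prime implicants: -10001, 0-1001, 000011, 001-01, 01-001, 010-01, 010010, 011111, 100110, 1010-0, 110111, 111011
PI chart (minterm → PIs covering it):
  3 | 000011  (sole → essential)
  9 | 0-1001,001-01
  13 | 001-01  (sole → essential)
  17 | -10001,01-001,010-01
  18 | 010010  (sole → essential)
  21 | 010-01  (sole → essential)
  25 | 0-1001,01-001
  31 | 011111  (sole → essential)
  38 | 100110  (sole → essential)
  40 | 1010-0  (sole → essential)
  42 | 1010-0  (sole → essential)
  49 | -10001  (sole → essential)
  55 | 110111  (sole → essential)
  59 | 111011  (sole → essential)
Essential prime implicants: -10001, 000011, 001-01, 010-01, 010010, 011111, 100110, 1010-0, 110111, 111011
Petrick residual → 0-1001
Minimum SOP uses 11 PIs: bc'd'e'f + a'cd'e'f + a'b'c'd'ef + a'b'ce'f + a'bc'e'f + a'bc'd'ef' + a'bcdef + ab'c'def' + ab'cd'f' + abc'def + abcd'ef

11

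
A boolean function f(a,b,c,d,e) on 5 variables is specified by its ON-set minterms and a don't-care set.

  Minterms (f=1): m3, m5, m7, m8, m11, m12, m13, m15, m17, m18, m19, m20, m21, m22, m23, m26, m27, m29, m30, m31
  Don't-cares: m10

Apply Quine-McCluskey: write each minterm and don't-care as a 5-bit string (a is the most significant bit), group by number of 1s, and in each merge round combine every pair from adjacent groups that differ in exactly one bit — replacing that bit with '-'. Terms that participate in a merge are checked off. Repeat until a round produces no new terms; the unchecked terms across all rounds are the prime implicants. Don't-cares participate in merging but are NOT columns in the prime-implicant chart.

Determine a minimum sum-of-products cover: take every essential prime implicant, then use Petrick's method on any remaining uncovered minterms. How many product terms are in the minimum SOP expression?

6

size-2^0 implicants → 00011(✓)  00101(✓)  00111(✓)  01000(✓)  01010(✓)  01011(✓)  01100(✓)  01101(✓)  01111(✓)  10001(✓)  10010(✓)  10011(✓)  10100(✓)  10101(✓)  10110(✓)  10111(✓)  11010(✓)  11011(✓)  11101(✓)  11110(✓)  11111(✓)
size-2^1 implicants → -0011(✓)  -0101(✓)  -0111(✓)  -1010(✓)  -1011(✓)  -1101(✓)  -1111(✓)  0-011(✓)  0-101(✓)  0-111(✓)  00-11(✓)  001-1(✓)  01-00  01-11(✓)  010-0  0101-(✓)  011-1(✓)  0110-  1-010(✓)  1-011(✓)  1-101(✓)  1-110(✓)  1-111(✓)  10-01(✓)  10-10(✓)  10-11(✓)  100-1(✓)  1001-(✓)  101-0(✓)  101-1(✓)  1010-(✓)  1011-(✓)  11-10(✓)  11-11(✓)  1101-(✓)  111-1(✓)  1111-(✓)
size-2^2 implicants → --011(✓)  --101(✓)  --111(✓)  -0-11(✓)  -01-1(✓)  -1-11(✓)  -101-  -11-1(✓)  0--11(✓)  0-1-1(✓)  1--10(✓)  1--11(✓)  1-01-(✓)  1-1-1(✓)  1-11-(✓)  10--1  10-1-(✓)  101--  11-1-(✓)
size-2^3 implicants → ---11  --1-1  1--1-
Unchecked terms (primes): ---11, --1-1, -101-, 01-00, 010-0, 0110-, 1--1-, 10--1, 101--
Minterm coverage:
  m3 ⊆ ---11 [E]
  m5 ⊆ --1-1 [E]
  m7 ⊆ ---11,--1-1
  m8 ⊆ 01-00,010-0
  m11 ⊆ ---11,-101-
  m12 ⊆ 01-00,0110-
  m13 ⊆ --1-1,0110-
  m15 ⊆ ---11,--1-1
  m17 ⊆ 10--1 [E]
  m18 ⊆ 1--1- [E]
  m19 ⊆ ---11,1--1-,10--1
  m20 ⊆ 101-- [E]
  m21 ⊆ --1-1,10--1,101--
  m22 ⊆ 1--1-,101--
  m23 ⊆ ---11,--1-1,1--1-,10--1,101--
  m26 ⊆ -101-,1--1-
  m27 ⊆ ---11,-101-,1--1-
  m29 ⊆ --1-1 [E]
  m30 ⊆ 1--1- [E]
  m31 ⊆ ---11,--1-1,1--1-
E = {---11, --1-1, 1--1-, 10--1, 101--}
Petrick residual → 01-00
Cover = de + ce + a'bd'e' + ad + ab'e + ab'c  |cover|=6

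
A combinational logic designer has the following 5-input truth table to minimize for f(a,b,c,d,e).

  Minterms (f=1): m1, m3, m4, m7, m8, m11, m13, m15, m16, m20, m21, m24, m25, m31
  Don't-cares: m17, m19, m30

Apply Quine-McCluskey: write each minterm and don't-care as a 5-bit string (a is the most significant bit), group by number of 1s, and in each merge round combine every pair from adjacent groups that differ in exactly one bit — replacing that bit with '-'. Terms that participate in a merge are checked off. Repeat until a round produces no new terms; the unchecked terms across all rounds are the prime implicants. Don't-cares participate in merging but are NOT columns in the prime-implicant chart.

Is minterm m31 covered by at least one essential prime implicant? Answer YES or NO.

[col 0] 00001*, 00011*, 00100*, 00111*, 01000*, 01011*, 01101*, 01111*, 10000*, 10001*, 10011*, 10100*, 10101*, 11000*, 11001*, 11110*, 11111*
[col 1] -0001*, -0011*, -0100, -1000, -1111, 0-011*, 0-111*, 00-11*, 000-1*, 01-11*, 011-1, 1-000*, 1-001*, 10-00*, 10-01*, 100-1*, 1000-*, 1010-*, 1100-*, 1111-
[col 2] -00-1, 0--11, 1-00-, 10-0-
Prime implicants: -00-1, -0100, -1000, -1111, 0--11, 011-1, 1-00-, 10-0-, 1111-
PI chart (minterm → PIs covering it):
  1 | -00-1  (sole → essential)
  3 | -00-1,0--11
  4 | -0100  (sole → essential)
  7 | 0--11  (sole → essential)
  8 | -1000  (sole → essential)
  11 | 0--11  (sole → essential)
  13 | 011-1  (sole → essential)
  15 | -1111,0--11,011-1
  16 | 1-00-,10-0-
  20 | -0100,10-0-
  21 | 10-0-  (sole → essential)
  24 | -1000,1-00-
  25 | 1-00-  (sole → essential)
  31 | -1111,1111-
Essential prime implicants: -00-1, -0100, -1000, 0--11, 011-1, 1-00-, 10-0-

NO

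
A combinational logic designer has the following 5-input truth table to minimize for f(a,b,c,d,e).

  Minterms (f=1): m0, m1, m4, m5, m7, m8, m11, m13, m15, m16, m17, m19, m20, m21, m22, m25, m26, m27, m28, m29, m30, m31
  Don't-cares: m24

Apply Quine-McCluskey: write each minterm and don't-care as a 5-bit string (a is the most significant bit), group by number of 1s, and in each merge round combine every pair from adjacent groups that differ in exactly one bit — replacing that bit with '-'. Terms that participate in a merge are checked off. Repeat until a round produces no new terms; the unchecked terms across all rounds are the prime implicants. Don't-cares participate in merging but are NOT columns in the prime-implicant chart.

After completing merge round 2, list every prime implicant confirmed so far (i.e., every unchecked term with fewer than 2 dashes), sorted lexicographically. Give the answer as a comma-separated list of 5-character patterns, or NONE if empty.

[col 0] 00000*, 00001*, 00100*, 00101*, 00111*, 01000*, 01011*, 01101*, 01111*, 10000*, 10001*, 10011*, 10100*, 10101*, 10110*, 11000*, 11001*, 11010*, 11011*, 11100*, 11101*, 11110*, 11111*
[col 1] -0000*, -0001*, -0100*, -0101*, -1000*, -1011*, -1101*, -1111*, 0-000*, 0-101*, 0-111*, 00-00*, 00-01*, 0000-*, 001-1*, 0010-*, 01-11*, 011-1*, 1-000*, 1-001*, 1-011*, 1-100*, 1-101*, 1-110*, 10-00*, 10-01*, 100-1*, 1000-*, 101-0*, 1010-*, 11-00*, 11-01*, 11-10*, 11-11*, 110-0*, 110-1*, 1100-*, 1101-*, 111-0*, 111-1*, 1110-*, 1111-*
[col 2] --000, --101, -0-00*, -0-01*, -000-*, -010-*, -1-11, -11-1, 0-1-1, 00-0-*, 1--00*, 1--01*, 1-0-1, 1-00-*, 1-1-0, 1-10-*, 10-0-*, 11--0*, 11--1*, 11-0-*, 11-1-*, 110--*, 111--*
[col 3] -0-0-, 1--0-, 11---
Prime implicants: --000, --101, -0-0-, -1-11, -11-1, 0-1-1, 1--0-, 1-0-1, 1-1-0, 11---

NONE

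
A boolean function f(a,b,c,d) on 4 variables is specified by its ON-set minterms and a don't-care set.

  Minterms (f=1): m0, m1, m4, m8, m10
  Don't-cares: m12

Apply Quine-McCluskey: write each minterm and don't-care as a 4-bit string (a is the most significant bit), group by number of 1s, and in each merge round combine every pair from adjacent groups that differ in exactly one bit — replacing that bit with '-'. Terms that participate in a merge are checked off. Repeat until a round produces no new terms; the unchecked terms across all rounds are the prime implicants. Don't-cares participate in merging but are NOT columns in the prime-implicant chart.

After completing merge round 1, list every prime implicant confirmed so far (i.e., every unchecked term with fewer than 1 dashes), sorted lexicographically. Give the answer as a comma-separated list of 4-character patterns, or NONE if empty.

Round 0: 0000✓ 0001✓ 0100✓ 1000✓ 1010✓ 1100✓
Round 1: -000✓ -100✓ 0-00✓ 000- 1-00✓ 10-0
Round 2: --00
PIs = {--00, 000-, 10-0}

NONE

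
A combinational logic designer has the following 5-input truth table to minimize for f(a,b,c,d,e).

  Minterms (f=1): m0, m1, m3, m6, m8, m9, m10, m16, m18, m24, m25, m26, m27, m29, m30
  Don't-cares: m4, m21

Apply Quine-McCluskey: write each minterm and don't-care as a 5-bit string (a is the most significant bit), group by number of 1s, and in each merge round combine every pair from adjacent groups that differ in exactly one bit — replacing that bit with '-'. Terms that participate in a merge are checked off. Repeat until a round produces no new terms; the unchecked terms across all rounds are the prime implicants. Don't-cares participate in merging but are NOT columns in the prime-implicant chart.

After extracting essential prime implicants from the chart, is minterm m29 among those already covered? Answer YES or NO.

[col 0] 00000*, 00001*, 00011*, 00100*, 00110*, 01000*, 01001*, 01010*, 10000*, 10010*, 10101*, 11000*, 11001*, 11010*, 11011*, 11101*, 11110*
[col 1] -0000*, -1000*, -1001*, -1010*, 0-000*, 0-001*, 00-00, 000-1, 0000-*, 001-0, 010-0*, 0100-*, 1-000*, 1-010*, 1-101, 100-0*, 11-01, 11-10, 110-0*, 110-1*, 1100-*, 1101-*
[col 2] --000, -10-0, -100-, 0-00-, 1-0-0, 110--
Prime implicants: --000, -10-0, -100-, 0-00-, 00-00, 000-1, 001-0, 1-0-0, 1-101, 11-01, 11-10, 110--
PI chart (minterm → PIs covering it):
  0 | --000,0-00-,00-00
  1 | 0-00-,000-1
  3 | 000-1  (sole → essential)
  6 | 001-0  (sole → essential)
  8 | --000,-10-0,-100-,0-00-
  9 | -100-,0-00-
  10 | -10-0  (sole → essential)
  16 | --000,1-0-0
  18 | 1-0-0  (sole → essential)
  24 | --000,-10-0,-100-,1-0-0,110--
  25 | -100-,11-01,110--
  26 | -10-0,1-0-0,11-10,110--
  27 | 110--  (sole → essential)
  29 | 1-101,11-01
  30 | 11-10  (sole → essential)
Essential prime implicants: -10-0, 000-1, 001-0, 1-0-0, 11-10, 110--

NO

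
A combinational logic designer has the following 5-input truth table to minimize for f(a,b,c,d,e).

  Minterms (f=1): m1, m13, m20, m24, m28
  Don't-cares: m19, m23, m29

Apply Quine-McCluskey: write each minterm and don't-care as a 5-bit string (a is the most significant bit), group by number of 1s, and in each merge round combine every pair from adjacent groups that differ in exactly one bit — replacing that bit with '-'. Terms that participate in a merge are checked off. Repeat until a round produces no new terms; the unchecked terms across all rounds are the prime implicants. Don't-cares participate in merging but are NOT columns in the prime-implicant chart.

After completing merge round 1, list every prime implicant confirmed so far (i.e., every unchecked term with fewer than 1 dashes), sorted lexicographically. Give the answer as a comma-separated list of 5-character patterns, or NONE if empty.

00001

Round 0: 00001 01101✓ 10011✓ 10100✓ 10111✓ 11000✓ 11100✓ 11101✓
Round 1: -1101 1-100 10-11 11-00 1110-
PIs = {-1101, 00001, 1-100, 10-11, 11-00, 1110-}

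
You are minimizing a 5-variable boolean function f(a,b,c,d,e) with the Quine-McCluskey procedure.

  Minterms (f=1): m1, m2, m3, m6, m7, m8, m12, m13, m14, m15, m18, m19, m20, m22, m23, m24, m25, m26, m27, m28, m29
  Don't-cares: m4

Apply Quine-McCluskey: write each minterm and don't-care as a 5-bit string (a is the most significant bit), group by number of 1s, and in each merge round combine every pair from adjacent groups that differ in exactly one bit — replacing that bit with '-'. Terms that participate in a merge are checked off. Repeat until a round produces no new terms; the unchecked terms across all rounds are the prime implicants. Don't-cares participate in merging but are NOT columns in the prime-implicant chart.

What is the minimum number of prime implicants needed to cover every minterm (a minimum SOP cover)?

[col 0] 00001*, 00010*, 00011*, 00100*, 00110*, 00111*, 01000*, 01100*, 01101*, 01110*, 01111*, 10010*, 10011*, 10100*, 10110*, 10111*, 11000*, 11001*, 11010*, 11011*, 11100*, 11101*
[col 1] -0010*, -0011*, -0100*, -0110*, -0111*, -1000*, -1100*, -1101*, 0-100*, 0-110*, 0-111*, 00-10*, 00-11*, 000-1, 0001-*, 001-0*, 0011-*, 01-00*, 011-0*, 011-1*, 0110-*, 0111-*, 1-010*, 1-011*, 1-100*, 10-10*, 10-11*, 1001-*, 101-0*, 1011-*, 11-00*, 11-01*, 110-0*, 110-1*, 1100-*, 1101-*, 1110-*
[col 2] --100, -0-10*, -0-11*, -001-*, -01-0, -011-*, -1-00, -110-, 0-1-0, 0-11-, 00-1-*, 011--, 1-01-, 10-1-*, 11-0-, 110--
[col 3] -0-1-
Prime implicants: --100, -0-1-, -01-0, -1-00, -110-, 0-1-0, 0-11-, 000-1, 011--, 1-01-, 11-0-, 110--
PI chart (minterm → PIs covering it):
  1 | 000-1  (sole → essential)
  2 | -0-1-  (sole → essential)
  3 | -0-1-,000-1
  6 | -0-1-,-01-0,0-1-0,0-11-
  7 | -0-1-,0-11-
  8 | -1-00  (sole → essential)
  12 | --100,-1-00,-110-,0-1-0,011--
  13 | -110-,011--
  14 | 0-1-0,0-11-,011--
  15 | 0-11-,011--
  18 | -0-1-,1-01-
  19 | -0-1-,1-01-
  20 | --100,-01-0
  22 | -0-1-,-01-0
  23 | -0-1-  (sole → essential)
  24 | -1-00,11-0-,110--
  25 | 11-0-,110--
  26 | 1-01-,110--
  27 | 1-01-,110--
  28 | --100,-1-00,-110-,11-0-
  29 | -110-,11-0-
Essential prime implicants: -0-1-, -1-00, 000-1
Petrick residual → --100, -110-, 0-11-, 110--
Minimum SOP uses 7 PIs: cd'e' + b'd + bd'e' + bcd' + a'cd + a'b'c'e + abc'

7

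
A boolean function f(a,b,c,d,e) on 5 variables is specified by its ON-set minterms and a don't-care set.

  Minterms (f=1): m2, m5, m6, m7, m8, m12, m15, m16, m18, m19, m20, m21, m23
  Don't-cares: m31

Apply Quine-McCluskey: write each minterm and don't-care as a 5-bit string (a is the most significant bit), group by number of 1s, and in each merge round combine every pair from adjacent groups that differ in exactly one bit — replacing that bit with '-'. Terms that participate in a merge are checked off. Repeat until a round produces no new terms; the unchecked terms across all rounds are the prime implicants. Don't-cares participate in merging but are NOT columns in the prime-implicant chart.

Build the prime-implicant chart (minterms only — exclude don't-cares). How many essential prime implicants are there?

[col 0] 00010*, 00101*, 00110*, 00111*, 01000*, 01100*, 01111*, 10000*, 10010*, 10011*, 10100*, 10101*, 10111*, 11111*
[col 1] -0010, -0101*, -0111*, -1111*, 0-111*, 00-10, 001-1*, 0011-, 01-00, 1-111*, 10-00, 10-11, 100-0, 1001-, 101-1*, 1010-
[col 2] --111, -01-1
Prime implicants: --111, -0010, -01-1, 00-10, 0011-, 01-00, 10-00, 10-11, 100-0, 1001-, 1010-
PI chart (minterm → PIs covering it):
  2 | -0010,00-10
  5 | -01-1  (sole → essential)
  6 | 00-10,0011-
  7 | --111,-01-1,0011-
  8 | 01-00  (sole → essential)
  12 | 01-00  (sole → essential)
  15 | --111  (sole → essential)
  16 | 10-00,100-0
  18 | -0010,100-0,1001-
  19 | 10-11,1001-
  20 | 10-00,1010-
  21 | -01-1,1010-
  23 | --111,-01-1,10-11
Essential prime implicants: --111, -01-1, 01-00

3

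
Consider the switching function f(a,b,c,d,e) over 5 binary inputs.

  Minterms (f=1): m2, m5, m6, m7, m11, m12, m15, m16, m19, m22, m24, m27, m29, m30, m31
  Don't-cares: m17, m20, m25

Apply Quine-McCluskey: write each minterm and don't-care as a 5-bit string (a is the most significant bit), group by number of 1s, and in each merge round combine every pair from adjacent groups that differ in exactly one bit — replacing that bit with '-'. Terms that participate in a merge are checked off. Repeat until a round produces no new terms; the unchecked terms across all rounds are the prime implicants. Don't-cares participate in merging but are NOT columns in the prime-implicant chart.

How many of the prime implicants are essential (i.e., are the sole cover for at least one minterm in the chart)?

size-2^0 implicants → 00010(✓)  00101(✓)  00110(✓)  00111(✓)  01011(✓)  01100  01111(✓)  10000(✓)  10001(✓)  10011(✓)  10100(✓)  10110(✓)  11000(✓)  11001(✓)  11011(✓)  11101(✓)  11110(✓)  11111(✓)
size-2^1 implicants → -0110  -1011(✓)  -1111(✓)  0-111  00-10  001-1  0011-  01-11(✓)  1-000(✓)  1-001(✓)  1-011(✓)  1-110  10-00  100-1(✓)  1000-(✓)  101-0  11-01(✓)  11-11(✓)  110-1(✓)  1100-(✓)  111-1(✓)  1111-
size-2^2 implicants → -1-11  1-0-1  1-00-  11--1
Unchecked terms (primes): -0110, -1-11, 0-111, 00-10, 001-1, 0011-, 01100, 1-0-1, 1-00-, 1-110, 10-00, 101-0, 11--1, 1111-
Minterm coverage:
  m2 ⊆ 00-10 [E]
  m5 ⊆ 001-1 [E]
  m6 ⊆ -0110,00-10,0011-
  m7 ⊆ 0-111,001-1,0011-
  m11 ⊆ -1-11 [E]
  m12 ⊆ 01100 [E]
  m15 ⊆ -1-11,0-111
  m16 ⊆ 1-00-,10-00
  m19 ⊆ 1-0-1 [E]
  m22 ⊆ -0110,1-110,101-0
  m24 ⊆ 1-00- [E]
  m27 ⊆ -1-11,1-0-1,11--1
  m29 ⊆ 11--1 [E]
  m30 ⊆ 1-110,1111-
  m31 ⊆ -1-11,11--1,1111-
E = {-1-11, 00-10, 001-1, 01100, 1-0-1, 1-00-, 11--1}

7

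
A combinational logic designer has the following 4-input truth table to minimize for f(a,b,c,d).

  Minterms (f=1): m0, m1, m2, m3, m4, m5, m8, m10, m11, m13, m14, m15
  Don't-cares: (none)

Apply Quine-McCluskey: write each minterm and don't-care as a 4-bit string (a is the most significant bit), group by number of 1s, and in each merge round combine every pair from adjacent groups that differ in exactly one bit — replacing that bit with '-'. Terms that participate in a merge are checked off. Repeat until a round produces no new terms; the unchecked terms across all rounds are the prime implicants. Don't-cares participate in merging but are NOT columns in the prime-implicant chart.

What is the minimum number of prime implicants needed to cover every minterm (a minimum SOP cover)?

[col 0] 0000*, 0001*, 0010*, 0011*, 0100*, 0101*, 1000*, 1010*, 1011*, 1101*, 1110*, 1111*
[col 1] -000*, -010*, -011*, -101, 0-00*, 0-01*, 00-0*, 00-1*, 000-*, 001-*, 010-*, 1-10*, 1-11*, 10-0*, 101-*, 11-1, 111-*
[col 2] -0-0, -01-, 0-0-, 00--, 1-1-
Prime implicants: -0-0, -01-, -101, 0-0-, 00--, 1-1-, 11-1
PI chart (minterm → PIs covering it):
  0 | -0-0,0-0-,00--
  1 | 0-0-,00--
  2 | -0-0,-01-,00--
  3 | -01-,00--
  4 | 0-0-  (sole → essential)
  5 | -101,0-0-
  8 | -0-0  (sole → essential)
  10 | -0-0,-01-,1-1-
  11 | -01-,1-1-
  13 | -101,11-1
  14 | 1-1-  (sole → essential)
  15 | 1-1-,11-1
Essential prime implicants: -0-0, 0-0-, 1-1-
Petrick residual → -01-, -101
Minimum SOP uses 5 PIs: b'd' + b'c + bc'd + a'c' + ac

5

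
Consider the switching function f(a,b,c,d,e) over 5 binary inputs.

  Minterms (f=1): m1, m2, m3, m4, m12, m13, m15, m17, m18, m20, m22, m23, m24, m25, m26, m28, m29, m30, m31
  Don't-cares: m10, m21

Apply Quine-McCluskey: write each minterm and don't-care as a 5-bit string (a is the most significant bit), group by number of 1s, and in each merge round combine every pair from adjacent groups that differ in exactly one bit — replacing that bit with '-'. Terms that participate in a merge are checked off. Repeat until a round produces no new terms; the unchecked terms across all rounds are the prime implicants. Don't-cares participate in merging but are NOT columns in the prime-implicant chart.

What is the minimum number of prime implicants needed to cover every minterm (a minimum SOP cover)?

[col 0] 00001*, 00010*, 00011*, 00100*, 01010*, 01100*, 01101*, 01111*, 10001*, 10010*, 10100*, 10101*, 10110*, 10111*, 11000*, 11001*, 11010*, 11100*, 11101*, 11110*, 11111*
[col 1] -0001, -0010*, -0100*, -1010*, -1100*, -1101*, -1111*, 0-010*, 0-100*, 000-1, 0001-, 011-1*, 0110-*, 1-001*, 1-010*, 1-100*, 1-101*, 1-110*, 1-111*, 10-01*, 10-10*, 101-0*, 101-1*, 1010-*, 1011-*, 11-00*, 11-01*, 11-10*, 110-0*, 1100-*, 111-0*, 111-1*, 1110-*, 1111-*
[col 2] --010, --100, -11-1, -110-, 1--01, 1--10, 1-1-0*, 1-1-1*, 1-10-*, 1-11-*, 101--*, 11--0, 11-0-, 111--*
[col 3] 1-1--
Prime implicants: --010, --100, -0001, -11-1, -110-, 000-1, 0001-, 1--01, 1--10, 1-1--, 11--0, 11-0-
PI chart (minterm → PIs covering it):
  1 | -0001,000-1
  2 | --010,0001-
  3 | 000-1,0001-
  4 | --100  (sole → essential)
  12 | --100,-110-
  13 | -11-1,-110-
  15 | -11-1  (sole → essential)
  17 | -0001,1--01
  18 | --010,1--10
  20 | --100,1-1--
  22 | 1--10,1-1--
  23 | 1-1--  (sole → essential)
  24 | 11--0,11-0-
  25 | 1--01,11-0-
  26 | --010,1--10,11--0
  28 | --100,-110-,1-1--,11--0,11-0-
  29 | -11-1,-110-,1--01,1-1--,11-0-
  30 | 1--10,1-1--,11--0
  31 | -11-1,1-1--
Essential prime implicants: --100, -11-1, 1-1--
Petrick residual → --010, -0001, 000-1, 11-0-
Minimum SOP uses 7 PIs: c'de' + cd'e' + b'c'd'e + bce + a'b'c'e + ac + abd'

7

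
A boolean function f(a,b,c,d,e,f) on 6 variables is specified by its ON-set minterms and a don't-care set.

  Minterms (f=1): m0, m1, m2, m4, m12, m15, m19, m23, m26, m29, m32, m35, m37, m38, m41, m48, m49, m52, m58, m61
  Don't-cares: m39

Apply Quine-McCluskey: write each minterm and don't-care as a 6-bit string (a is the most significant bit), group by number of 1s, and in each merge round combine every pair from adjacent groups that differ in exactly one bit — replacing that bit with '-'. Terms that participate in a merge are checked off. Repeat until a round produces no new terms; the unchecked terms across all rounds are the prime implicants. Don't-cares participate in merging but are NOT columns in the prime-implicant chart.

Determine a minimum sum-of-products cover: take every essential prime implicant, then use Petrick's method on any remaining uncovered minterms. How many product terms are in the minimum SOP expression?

14

Round 0: 000000✓ 000001✓ 000010✓ 000100✓ 001100✓ 001111 010011✓ 010111✓ 011010✓ 011101✓ 100000✓ 100011✓ 100101✓ 100110✓ 100111✓ 101001 110000✓ 110001✓ 110100✓ 111010✓ 111101✓
Round 1: -00000 -11010 -11101 00-100 000-00 0000-0 00000- 010-11 1-0000 100-11 1001-1 10011- 110-00 11000-
PIs = {-00000, -11010, -11101, 00-100, 000-00, 0000-0, 00000-, 001111, 010-11, 1-0000, 100-11, 1001-1, 10011-, 101001, 110-00, 11000-}
Coverage chart:
  m0: -00000,000-00,0000-0,00000-
  m1: 00000- ←essential
  m2: 0000-0 ←essential
  m4: 00-100,000-00
  m12: 00-100 ←essential
  m15: 001111 ←essential
  m19: 010-11 ←essential
  m23: 010-11 ←essential
  m26: -11010 ←essential
  m29: -11101 ←essential
  m32: -00000,1-0000
  m35: 100-11 ←essential
  m37: 1001-1 ←essential
  m38: 10011- ←essential
  m41: 101001 ←essential
  m48: 1-0000,110-00,11000-
  m49: 11000- ←essential
  m52: 110-00 ←essential
  m58: -11010 ←essential
  m61: -11101 ←essential
Essential: -11010, -11101, 00-100, 0000-0, 00000-, 001111, 010-11, 100-11, 1001-1, 10011-, 101001, 110-00, 11000-
Petrick residual → -00000
Min cover (14 terms): b'c'd'e'f' + bcd'ef' + bcde'f + a'b'de'f' + a'b'c'd'f' + a'b'c'd'e' + a'b'cdef + a'bc'ef + ab'c'ef + ab'c'df + ab'c'de + ab'cd'e'f + abc'e'f' + abc'd'e'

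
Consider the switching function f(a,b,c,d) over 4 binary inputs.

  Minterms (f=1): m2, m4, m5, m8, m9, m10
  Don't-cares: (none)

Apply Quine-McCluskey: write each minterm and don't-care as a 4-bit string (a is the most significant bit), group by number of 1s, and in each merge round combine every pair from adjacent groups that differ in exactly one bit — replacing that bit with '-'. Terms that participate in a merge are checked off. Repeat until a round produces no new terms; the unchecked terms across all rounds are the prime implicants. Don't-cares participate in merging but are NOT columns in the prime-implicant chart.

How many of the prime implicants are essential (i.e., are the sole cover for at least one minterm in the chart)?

size-2^0 implicants → 0010(✓)  0100(✓)  0101(✓)  1000(✓)  1001(✓)  1010(✓)
size-2^1 implicants → -010  010-  10-0  100-
Unchecked terms (primes): -010, 010-, 10-0, 100-
Minterm coverage:
  m2 ⊆ -010 [E]
  m4 ⊆ 010- [E]
  m5 ⊆ 010- [E]
  m8 ⊆ 10-0,100-
  m9 ⊆ 100- [E]
  m10 ⊆ -010,10-0
E = {-010, 010-, 100-}

3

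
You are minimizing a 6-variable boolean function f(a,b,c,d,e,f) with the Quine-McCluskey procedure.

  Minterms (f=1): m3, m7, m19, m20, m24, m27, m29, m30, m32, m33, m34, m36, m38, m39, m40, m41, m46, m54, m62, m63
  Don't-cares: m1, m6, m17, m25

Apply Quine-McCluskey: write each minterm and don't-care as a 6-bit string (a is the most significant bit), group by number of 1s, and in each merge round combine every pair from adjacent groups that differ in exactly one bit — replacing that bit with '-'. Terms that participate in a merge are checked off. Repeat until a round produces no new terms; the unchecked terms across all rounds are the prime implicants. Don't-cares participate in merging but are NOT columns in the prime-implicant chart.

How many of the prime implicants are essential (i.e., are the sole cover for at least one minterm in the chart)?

size-2^0 implicants → 000001(✓)  000011(✓)  000110(✓)  000111(✓)  010001(✓)  010011(✓)  010100  011000(✓)  011001(✓)  011011(✓)  011101(✓)  011110(✓)  100000(✓)  100001(✓)  100010(✓)  100100(✓)  100110(✓)  100111(✓)  101000(✓)  101001(✓)  101110(✓)  110110(✓)  111110(✓)  111111(✓)
size-2^1 implicants → -00001  -00110(✓)  -00111(✓)  -11110  0-0001(✓)  0-0011(✓)  000-11  0000-1(✓)  00011-(✓)  01-001(✓)  01-011(✓)  0100-1(✓)  011-01  0110-1(✓)  01100-  1-0110(✓)  1-1110(✓)  10-000(✓)  10-001(✓)  10-110(✓)  100-00(✓)  100-10(✓)  1000-0(✓)  10000-(✓)  1001-0(✓)  10011-(✓)  10100-(✓)  11-110(✓)  11111-
size-2^2 implicants → -0011-  0-00-1  01-0-1  1--110  10-00-  100--0
Unchecked terms (primes): -00001, -0011-, -11110, 0-00-1, 000-11, 01-0-1, 010100, 011-01, 01100-, 1--110, 10-00-, 100--0, 11111-
Minterm coverage:
  m3 ⊆ 0-00-1,000-11
  m7 ⊆ -0011-,000-11
  m19 ⊆ 0-00-1,01-0-1
  m20 ⊆ 010100 [E]
  m24 ⊆ 01100- [E]
  m27 ⊆ 01-0-1 [E]
  m29 ⊆ 011-01 [E]
  m30 ⊆ -11110 [E]
  m32 ⊆ 10-00-,100--0
  m33 ⊆ -00001,10-00-
  m34 ⊆ 100--0 [E]
  m36 ⊆ 100--0 [E]
  m38 ⊆ -0011-,1--110,100--0
  m39 ⊆ -0011- [E]
  m40 ⊆ 10-00- [E]
  m41 ⊆ 10-00- [E]
  m46 ⊆ 1--110 [E]
  m54 ⊆ 1--110 [E]
  m62 ⊆ -11110,1--110,11111-
  m63 ⊆ 11111- [E]
E = {-0011-, -11110, 01-0-1, 010100, 011-01, 01100-, 1--110, 10-00-, 100--0, 11111-}

10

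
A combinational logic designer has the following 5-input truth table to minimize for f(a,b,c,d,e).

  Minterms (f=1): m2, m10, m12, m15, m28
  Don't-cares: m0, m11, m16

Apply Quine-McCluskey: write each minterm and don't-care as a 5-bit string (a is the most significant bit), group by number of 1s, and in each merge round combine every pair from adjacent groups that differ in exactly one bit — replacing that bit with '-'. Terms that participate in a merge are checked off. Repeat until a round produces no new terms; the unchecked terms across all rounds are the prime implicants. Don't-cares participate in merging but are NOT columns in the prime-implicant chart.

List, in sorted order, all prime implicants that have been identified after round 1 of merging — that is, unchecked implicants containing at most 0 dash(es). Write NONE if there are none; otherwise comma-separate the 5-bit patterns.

NONE

size-2^0 implicants → 00000(✓)  00010(✓)  01010(✓)  01011(✓)  01100(✓)  01111(✓)  10000(✓)  11100(✓)
size-2^1 implicants → -0000  -1100  0-010  000-0  01-11  0101-
Unchecked terms (primes): -0000, -1100, 0-010, 000-0, 01-11, 0101-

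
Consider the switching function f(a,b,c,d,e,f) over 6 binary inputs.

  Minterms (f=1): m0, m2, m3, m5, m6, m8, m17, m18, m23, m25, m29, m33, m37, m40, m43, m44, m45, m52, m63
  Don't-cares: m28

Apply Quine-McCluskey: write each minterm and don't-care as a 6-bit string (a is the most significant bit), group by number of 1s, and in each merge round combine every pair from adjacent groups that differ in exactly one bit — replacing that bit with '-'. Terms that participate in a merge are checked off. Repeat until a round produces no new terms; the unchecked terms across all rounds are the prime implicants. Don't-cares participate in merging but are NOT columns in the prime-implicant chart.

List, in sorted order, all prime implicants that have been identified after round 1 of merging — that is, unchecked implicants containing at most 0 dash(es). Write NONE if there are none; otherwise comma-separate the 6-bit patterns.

010111, 101011, 110100, 111111

[col 0] 000000*, 000010*, 000011*, 000101*, 000110*, 001000*, 010001*, 010010*, 010111, 011001*, 011100*, 011101*, 100001*, 100101*, 101000*, 101011, 101100*, 101101*, 110100, 111111
[col 1] -00101, -01000, 0-0010, 00-000, 000-10, 0000-0, 00001-, 01-001, 011-01, 01110-, 10-101, 100-01, 101-00, 10110-
Prime implicants: -00101, -01000, 0-0010, 00-000, 000-10, 0000-0, 00001-, 01-001, 010111, 011-01, 01110-, 10-101, 100-01, 101-00, 101011, 10110-, 110100, 111111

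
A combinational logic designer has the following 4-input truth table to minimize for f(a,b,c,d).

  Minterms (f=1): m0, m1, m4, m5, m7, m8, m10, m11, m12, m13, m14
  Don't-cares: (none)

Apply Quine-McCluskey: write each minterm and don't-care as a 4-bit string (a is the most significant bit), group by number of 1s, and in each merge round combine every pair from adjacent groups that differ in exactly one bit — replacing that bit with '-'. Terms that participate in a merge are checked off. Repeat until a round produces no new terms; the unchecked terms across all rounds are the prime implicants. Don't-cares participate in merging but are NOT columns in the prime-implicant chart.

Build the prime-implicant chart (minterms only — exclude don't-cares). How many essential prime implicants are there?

5

size-2^0 implicants → 0000(✓)  0001(✓)  0100(✓)  0101(✓)  0111(✓)  1000(✓)  1010(✓)  1011(✓)  1100(✓)  1101(✓)  1110(✓)
size-2^1 implicants → -000(✓)  -100(✓)  -101(✓)  0-00(✓)  0-01(✓)  000-(✓)  01-1  010-(✓)  1-00(✓)  1-10(✓)  10-0(✓)  101-  11-0(✓)  110-(✓)
size-2^2 implicants → --00  -10-  0-0-  1--0
Unchecked terms (primes): --00, -10-, 0-0-, 01-1, 1--0, 101-
Minterm coverage:
  m0 ⊆ --00,0-0-
  m1 ⊆ 0-0- [E]
  m4 ⊆ --00,-10-,0-0-
  m5 ⊆ -10-,0-0-,01-1
  m7 ⊆ 01-1 [E]
  m8 ⊆ --00,1--0
  m10 ⊆ 1--0,101-
  m11 ⊆ 101- [E]
  m12 ⊆ --00,-10-,1--0
  m13 ⊆ -10- [E]
  m14 ⊆ 1--0 [E]
E = {-10-, 0-0-, 01-1, 1--0, 101-}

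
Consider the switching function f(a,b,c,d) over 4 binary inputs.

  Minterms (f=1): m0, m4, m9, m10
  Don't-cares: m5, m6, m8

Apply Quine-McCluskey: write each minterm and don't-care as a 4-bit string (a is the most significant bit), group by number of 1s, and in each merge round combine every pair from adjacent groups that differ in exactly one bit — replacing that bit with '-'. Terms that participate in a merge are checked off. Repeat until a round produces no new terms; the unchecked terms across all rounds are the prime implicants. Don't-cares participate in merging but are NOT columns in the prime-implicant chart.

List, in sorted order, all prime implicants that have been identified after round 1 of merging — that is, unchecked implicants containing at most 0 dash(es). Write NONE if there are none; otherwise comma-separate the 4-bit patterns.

size-2^0 implicants → 0000(✓)  0100(✓)  0101(✓)  0110(✓)  1000(✓)  1001(✓)  1010(✓)
size-2^1 implicants → -000  0-00  01-0  010-  10-0  100-
Unchecked terms (primes): -000, 0-00, 01-0, 010-, 10-0, 100-

NONE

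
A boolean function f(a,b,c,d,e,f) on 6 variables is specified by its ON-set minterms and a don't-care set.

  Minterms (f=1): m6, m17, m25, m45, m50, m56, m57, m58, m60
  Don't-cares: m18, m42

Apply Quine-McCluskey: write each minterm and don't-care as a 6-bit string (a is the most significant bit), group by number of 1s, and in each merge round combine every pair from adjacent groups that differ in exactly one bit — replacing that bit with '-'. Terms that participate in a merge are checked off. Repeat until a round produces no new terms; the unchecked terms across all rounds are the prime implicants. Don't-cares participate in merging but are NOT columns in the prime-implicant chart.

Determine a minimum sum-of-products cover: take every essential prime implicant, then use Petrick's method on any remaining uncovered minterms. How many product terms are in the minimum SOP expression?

size-2^0 implicants → 000110  010001(✓)  010010(✓)  011001(✓)  101010(✓)  101101  110010(✓)  111000(✓)  111001(✓)  111010(✓)  111100(✓)
size-2^1 implicants → -10010  -11001  01-001  1-1010  11-010  111-00  1110-0  11100-
Unchecked terms (primes): -10010, -11001, 000110, 01-001, 1-1010, 101101, 11-010, 111-00, 1110-0, 11100-
Minterm coverage:
  m6 ⊆ 000110 [E]
  m17 ⊆ 01-001 [E]
  m25 ⊆ -11001,01-001
  m45 ⊆ 101101 [E]
  m50 ⊆ -10010,11-010
  m56 ⊆ 111-00,1110-0,11100-
  m57 ⊆ -11001,11100-
  m58 ⊆ 1-1010,11-010,1110-0
  m60 ⊆ 111-00 [E]
E = {000110, 01-001, 101101, 111-00}
Petrick residual → -11001, 11-010
Cover = bcd'e'f + a'b'c'def' + a'bd'e'f + ab'cde'f + abd'ef' + abce'f'  |cover|=6

6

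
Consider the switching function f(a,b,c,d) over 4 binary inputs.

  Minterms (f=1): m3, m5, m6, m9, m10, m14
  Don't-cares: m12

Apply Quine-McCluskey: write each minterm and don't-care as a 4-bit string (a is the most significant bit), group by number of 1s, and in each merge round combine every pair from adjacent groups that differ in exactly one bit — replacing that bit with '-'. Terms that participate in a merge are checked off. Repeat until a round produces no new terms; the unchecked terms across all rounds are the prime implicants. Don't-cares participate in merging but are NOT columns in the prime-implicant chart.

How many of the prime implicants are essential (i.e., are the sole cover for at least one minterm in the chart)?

5

Round 0: 0011 0101 0110✓ 1001 1010✓ 1100✓ 1110✓
Round 1: -110 1-10 11-0
PIs = {-110, 0011, 0101, 1-10, 1001, 11-0}
Coverage chart:
  m3: 0011 ←essential
  m5: 0101 ←essential
  m6: -110 ←essential
  m9: 1001 ←essential
  m10: 1-10 ←essential
  m14: -110,1-10,11-0
Essential: -110, 0011, 0101, 1-10, 1001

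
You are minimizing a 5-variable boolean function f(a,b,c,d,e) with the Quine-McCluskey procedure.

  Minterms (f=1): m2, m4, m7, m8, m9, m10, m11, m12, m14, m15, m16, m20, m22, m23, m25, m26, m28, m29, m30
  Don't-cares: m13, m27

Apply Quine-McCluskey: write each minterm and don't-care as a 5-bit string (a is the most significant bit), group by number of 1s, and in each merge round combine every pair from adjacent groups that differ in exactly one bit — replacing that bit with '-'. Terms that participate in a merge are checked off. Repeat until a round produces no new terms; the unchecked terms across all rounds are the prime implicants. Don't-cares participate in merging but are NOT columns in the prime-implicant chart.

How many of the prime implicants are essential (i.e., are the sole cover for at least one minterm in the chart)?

[col 0] 00010*, 00100*, 00111*, 01000*, 01001*, 01010*, 01011*, 01100*, 01101*, 01110*, 01111*, 10000*, 10100*, 10110*, 10111*, 11001*, 11010*, 11011*, 11100*, 11101*, 11110*
[col 1] -0100*, -0111, -1001*, -1010*, -1011*, -1100*, -1101*, -1110*, 0-010, 0-100*, 0-111, 01-00*, 01-01*, 01-10*, 01-11*, 010-0*, 010-1*, 0100-*, 0101-*, 011-0*, 011-1*, 0110-*, 0111-*, 1-100*, 1-110*, 10-00, 101-0*, 1011-, 11-01*, 11-10*, 110-1*, 1101-*, 111-0*, 1110-*
[col 2] --100, -1-01, -1-10, -10-1, -101-, -11-0, -110-, 01--0*, 01--1*, 01-0-*, 01-1-*, 010--*, 011--*, 1-1-0
[col 3] 01---
Prime implicants: --100, -0111, -1-01, -1-10, -10-1, -101-, -11-0, -110-, 0-010, 0-111, 01---, 1-1-0, 10-00, 1011-
PI chart (minterm → PIs covering it):
  2 | 0-010  (sole → essential)
  4 | --100  (sole → essential)
  7 | -0111,0-111
  8 | 01---  (sole → essential)
  9 | -1-01,-10-1,01---
  10 | -1-10,-101-,0-010,01---
  11 | -10-1,-101-,01---
  12 | --100,-11-0,-110-,01---
  14 | -1-10,-11-0,01---
  15 | 0-111,01---
  16 | 10-00  (sole → essential)
  20 | --100,1-1-0,10-00
  22 | 1-1-0,1011-
  23 | -0111,1011-
  25 | -1-01,-10-1
  26 | -1-10,-101-
  28 | --100,-11-0,-110-,1-1-0
  29 | -1-01,-110-
  30 | -1-10,-11-0,1-1-0
Essential prime implicants: --100, 0-010, 01---, 10-00

4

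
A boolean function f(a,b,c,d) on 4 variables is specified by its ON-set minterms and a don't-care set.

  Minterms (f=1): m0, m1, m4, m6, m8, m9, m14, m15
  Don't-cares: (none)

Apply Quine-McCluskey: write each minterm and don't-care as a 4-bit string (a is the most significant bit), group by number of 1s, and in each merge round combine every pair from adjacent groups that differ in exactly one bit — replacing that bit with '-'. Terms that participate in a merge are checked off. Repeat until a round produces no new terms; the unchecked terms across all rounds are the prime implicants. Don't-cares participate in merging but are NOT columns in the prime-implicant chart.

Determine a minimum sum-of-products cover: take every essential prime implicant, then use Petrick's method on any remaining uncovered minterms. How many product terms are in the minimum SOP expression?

size-2^0 implicants → 0000(✓)  0001(✓)  0100(✓)  0110(✓)  1000(✓)  1001(✓)  1110(✓)  1111(✓)
size-2^1 implicants → -000(✓)  -001(✓)  -110  0-00  000-(✓)  01-0  100-(✓)  111-
size-2^2 implicants → -00-
Unchecked terms (primes): -00-, -110, 0-00, 01-0, 111-
Minterm coverage:
  m0 ⊆ -00-,0-00
  m1 ⊆ -00- [E]
  m4 ⊆ 0-00,01-0
  m6 ⊆ -110,01-0
  m8 ⊆ -00- [E]
  m9 ⊆ -00- [E]
  m14 ⊆ -110,111-
  m15 ⊆ 111- [E]
E = {-00-, 111-}
Petrick residual → 01-0
Cover = b'c' + a'bd' + abc  |cover|=3

3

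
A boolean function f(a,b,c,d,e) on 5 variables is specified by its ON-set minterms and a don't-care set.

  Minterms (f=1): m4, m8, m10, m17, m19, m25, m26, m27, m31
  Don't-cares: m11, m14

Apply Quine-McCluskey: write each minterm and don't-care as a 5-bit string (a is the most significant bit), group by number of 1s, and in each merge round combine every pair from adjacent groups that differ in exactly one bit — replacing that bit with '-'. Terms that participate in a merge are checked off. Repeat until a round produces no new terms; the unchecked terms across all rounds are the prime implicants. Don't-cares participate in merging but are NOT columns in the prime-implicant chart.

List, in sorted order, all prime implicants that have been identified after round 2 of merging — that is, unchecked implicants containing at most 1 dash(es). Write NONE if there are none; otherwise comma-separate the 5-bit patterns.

00100, 01-10, 010-0, 11-11

[col 0] 00100, 01000*, 01010*, 01011*, 01110*, 10001*, 10011*, 11001*, 11010*, 11011*, 11111*
[col 1] -1010*, -1011*, 01-10, 010-0, 0101-*, 1-001*, 1-011*, 100-1*, 11-11, 110-1*, 1101-*
[col 2] -101-, 1-0-1
Prime implicants: -101-, 00100, 01-10, 010-0, 1-0-1, 11-11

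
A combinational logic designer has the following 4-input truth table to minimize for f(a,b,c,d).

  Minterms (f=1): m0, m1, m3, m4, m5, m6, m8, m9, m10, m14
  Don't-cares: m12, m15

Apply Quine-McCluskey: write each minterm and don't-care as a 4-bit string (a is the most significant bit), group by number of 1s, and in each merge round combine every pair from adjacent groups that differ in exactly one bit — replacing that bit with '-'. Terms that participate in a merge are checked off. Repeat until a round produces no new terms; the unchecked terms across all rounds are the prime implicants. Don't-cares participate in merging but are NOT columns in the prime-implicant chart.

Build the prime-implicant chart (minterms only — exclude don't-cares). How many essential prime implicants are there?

Round 0: 0000✓ 0001✓ 0011✓ 0100✓ 0101✓ 0110✓ 1000✓ 1001✓ 1010✓ 1100✓ 1110✓ 1111✓
Round 1: -000✓ -001✓ -100✓ -110✓ 0-00✓ 0-01✓ 00-1 000-✓ 01-0✓ 010-✓ 1-00✓ 1-10✓ 10-0✓ 100-✓ 11-0✓ 111-
Round 2: --00 -00- -1-0 0-0- 1--0
PIs = {--00, -00-, -1-0, 0-0-, 00-1, 1--0, 111-}
Coverage chart:
  m0: --00,-00-,0-0-
  m1: -00-,0-0-,00-1
  m3: 00-1 ←essential
  m4: --00,-1-0,0-0-
  m5: 0-0- ←essential
  m6: -1-0 ←essential
  m8: --00,-00-,1--0
  m9: -00- ←essential
  m10: 1--0 ←essential
  m14: -1-0,1--0,111-
Essential: -00-, -1-0, 0-0-, 00-1, 1--0

5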